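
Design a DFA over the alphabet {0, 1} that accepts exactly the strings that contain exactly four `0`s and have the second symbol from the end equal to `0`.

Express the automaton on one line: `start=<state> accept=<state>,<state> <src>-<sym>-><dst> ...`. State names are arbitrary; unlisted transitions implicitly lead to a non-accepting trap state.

Handle the two conditions separately and then intersect. One (6 states) tracks the count of `0`s, saturating at 5; the other (7 states) tracks the last 2 symbols read. Each combined state is a pair, one component from each; accept when both components accept. Equivalent product states are then merged.
        0   1  
>  S0   S1  S0 
   S1   S2  S1 
   S2   S3  S2 
   S3   S4  S5 
 * S4   S6  S7 
   S5   S8  S5 
   S6   S6  S6 
 * S7   S6  S6 
   S8   S6  S7 
(> = start, * = accepting)

start=S0 accept=S4,S7 S0-0->S1 S0-1->S0 S1-0->S2 S1-1->S1 S2-0->S3 S2-1->S2 S3-0->S4 S3-1->S5 S4-0->S6 S4-1->S7 S5-0->S8 S5-1->S5 S6-0->S6 S6-1->S6 S7-0->S6 S7-1->S6 S8-0->S6 S8-1->S7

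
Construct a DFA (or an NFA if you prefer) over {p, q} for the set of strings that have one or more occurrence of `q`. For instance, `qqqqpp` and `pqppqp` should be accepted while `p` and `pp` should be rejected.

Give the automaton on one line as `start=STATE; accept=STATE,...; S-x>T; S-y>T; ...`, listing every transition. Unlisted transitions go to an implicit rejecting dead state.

start=s0; accept=s1,s2; s0-p>s0; s0-q>s1; s1-p>s1; s1-q>s2; s2-p>s2; s2-q>s2

Only the number of `q`s matters, and only up to 2. Make a chain s0 → s1 → s2 advanced by each `q` (with s2 absorbing); every other symbol self-loops. The accepting set is {s1, s2}.
3 states suffice.
        p   q  
>  s0   s0  s1 
 * s1   s1  s2 
 * s2   s2  s2 
(> = start, * = accepting)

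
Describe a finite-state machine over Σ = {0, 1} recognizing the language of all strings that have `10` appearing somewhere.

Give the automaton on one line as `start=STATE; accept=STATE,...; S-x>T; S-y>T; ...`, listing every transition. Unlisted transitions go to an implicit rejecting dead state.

start=q0; accept=q2; q0-0>q0; q0-1>q1; q1-0>q2; q1-1>q1; q2-0>q2; q2-1>q2

States q0..q1 record the length of the longest prefix of `10` that matches the current input suffix. Reaching q2 means `10` has been seen, and we stay there forever. Accept from q2.
        0   1  
>  q0   q0  q1 
   q1   q2  q1 
 * q2   q2  q2 
(> = start, * = accepting)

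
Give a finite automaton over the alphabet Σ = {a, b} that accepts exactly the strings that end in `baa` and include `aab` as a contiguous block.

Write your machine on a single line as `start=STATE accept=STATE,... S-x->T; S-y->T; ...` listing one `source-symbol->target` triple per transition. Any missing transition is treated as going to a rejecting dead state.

start=q0; accept=q5; q0-a->q1; q0-b->q0; q1-a->q2; q1-b->q0; q2-a->q2; q2-b->q3; q3-a->q4; q3-b->q3; q4-a->q5; q4-b->q3; q5-a->q2; q5-b->q3

Build one automaton per condition and run them in lockstep. The first has 4 states tracking how much of the suffix `baa` has currently been matched; the second has 4 states tracking whether and how much of `aab` has been seen. A product state is a pair (one from each), accepting exactly when both do. After merging equivalent states the machine shrinks.
6 states suffice.
        a   b  
>  q0   q1  q0 
   q1   q2  q0 
   q2   q2  q3 
   q3   q4  q3 
   q4   q5  q3 
 * q5   q2  q3 
(> = start, * = accepting)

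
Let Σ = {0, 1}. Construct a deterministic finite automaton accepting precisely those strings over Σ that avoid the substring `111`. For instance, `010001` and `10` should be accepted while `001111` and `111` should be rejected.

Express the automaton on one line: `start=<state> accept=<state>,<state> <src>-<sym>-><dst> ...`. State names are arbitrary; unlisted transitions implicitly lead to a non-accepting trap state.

start=S0 accept=S0,S1,S2 S0-0->S0 S0-1->S1 S1-0->S0 S1-1->S2 S2-0->S0 S2-1->S3 S3-0->S3 S3-1->S3

This is the complement of 'contains `111`'. Use the same substring-matching states — S0 through S3 holding how much of `111` has just been matched — but flip the accepting set: everything except the trap S3 accepts.
        0   1  
>* S0   S0  S1 
 * S1   S0  S2 
 * S2   S0  S3 
   S3   S3  S3 
(> = start, * = accepting)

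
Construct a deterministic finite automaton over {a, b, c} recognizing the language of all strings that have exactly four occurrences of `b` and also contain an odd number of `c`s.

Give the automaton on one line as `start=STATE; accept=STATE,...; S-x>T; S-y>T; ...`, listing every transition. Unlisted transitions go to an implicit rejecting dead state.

Run two small machines in parallel and take their product. The first has 6 states tracking the count of `b`s, saturating at 5; the second has 2 states tracking the count of `c`s modulo 2. A product state is a pair (one from each), accepting exactly when both do. Equivalent product states are then merged.
          a    b    c  
>  s0     s0   s1   s2 
   s1     s1   s3   s4 
   s2     s2   s4   s0 
   s3     s3   s5   s6 
   s4     s4   s6   s1 
   s5     s5   s7   s8 
   s6     s6   s8   s3 
   s7     s7   s9  s10 
   s8     s8  s10   s5 
   s9     s9   s9   s9 
 * s10   s10   s9   s7 
(> = start, * = accepting)

start=s0; accept=s10; s0-a>s0; s0-b>s1; s0-c>s2; s1-a>s1; s1-b>s3; s1-c>s4; s2-a>s2; s2-b>s4; s2-c>s0; s3-a>s3; s3-b>s5; s3-c>s6; s4-a>s4; s4-b>s6; s4-c>s1; s5-a>s5; s5-b>s7; s5-c>s8; s6-a>s6; s6-b>s8; s6-c>s3; s7-a>s7; s7-b>s9; s7-c>s10; s8-a>s8; s8-b>s10; s8-c>s5; s9-a>s9; s9-b>s9; s9-c>s9; s10-a>s10; s10-b>s9; s10-c>s7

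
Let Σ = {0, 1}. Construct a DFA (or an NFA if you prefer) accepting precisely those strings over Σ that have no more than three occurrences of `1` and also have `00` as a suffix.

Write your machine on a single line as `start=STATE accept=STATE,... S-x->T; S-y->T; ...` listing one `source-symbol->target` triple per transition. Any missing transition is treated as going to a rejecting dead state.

start=A; accept=D,G,J,M; A-0->B; A-1->C; B-0->D; B-1->C; C-0->E; C-1->F; D-0->D; D-1->C; E-0->G; E-1->F; F-0->H; F-1->I; G-0->G; G-1->F; H-0->J; H-1->I; I-0->K; I-1->L; J-0->J; J-1->I; K-0->M; K-1->L; L-0->L; L-1->L; M-0->M; M-1->L

Build one automaton per condition and run them in lockstep. One (5 states) tracks the count of `1`s, saturating at 4; the other (3 states) tracks how much of the suffix `00` has currently been matched. Each combined state is a pair, one component from each; accept when both components accept. Minimizing collapses redundant product states.
With 13 states:
       0  1 
>  A   B  C 
   B   D  C 
   C   E  F 
 * D   D  C 
   E   G  F 
   F   H  I 
 * G   G  F 
   H   J  I 
   I   K  L 
 * J   J  I 
   K   M  L 
   L   L  L 
 * M   M  L 
(> = start, * = accepting)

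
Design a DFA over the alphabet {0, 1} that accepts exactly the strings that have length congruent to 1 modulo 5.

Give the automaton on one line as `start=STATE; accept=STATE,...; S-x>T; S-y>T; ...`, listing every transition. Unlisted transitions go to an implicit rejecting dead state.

start=A; accept=B; A-0>B; A-1>B; B-0>C; B-1>C; C-0>D; C-1>D; D-0>E; D-1>E; E-0>A; E-1>A

Only the length mod 5 matters, so use a 5-cycle: from any state, every input symbol moves to the next state, wrapping E back to A. Mark B accepting.
A 5-state machine:
       0  1 
>  A   B  B 
 * B   C  C 
   C   D  D 
   D   E  E 
   E   A  A 
(> = start, * = accepting)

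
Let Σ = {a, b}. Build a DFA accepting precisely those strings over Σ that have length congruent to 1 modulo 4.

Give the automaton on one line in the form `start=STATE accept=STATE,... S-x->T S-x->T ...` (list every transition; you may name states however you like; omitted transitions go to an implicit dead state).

Count input length modulo 4: every symbol advances one step around the cycle S0 → S1 → S2 → S3 → S0. Accept at S1.
With 4 states:
        a   b  
>  S0   S1  S1 
 * S1   S2  S2 
   S2   S3  S3 
   S3   S0  S0 
(> = start, * = accepting)

start=S0 accept=S1 S0-a->S1 S0-b->S1 S1-a->S2 S1-b->S2 S2-a->S3 S2-b->S3 S3-a->S0 S3-b->S0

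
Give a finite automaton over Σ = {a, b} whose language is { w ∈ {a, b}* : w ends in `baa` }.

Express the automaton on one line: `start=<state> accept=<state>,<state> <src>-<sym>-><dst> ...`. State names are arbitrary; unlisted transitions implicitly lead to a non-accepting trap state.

Remember how much of `baa` the current input suffix matches. State s0 means no match yet; s1 means the last symbol is `b`; s2 means the last 2 symbols are `ba`; s3 means the last 3 symbols are `baa`. Only s3 accepts. On a mismatch, fall back to the longest proper suffix that is still a prefix of `baa`.
A 4-state machine:
        a   b  
>  s0   s0  s1 
   s1   s2  s1 
   s2   s3  s1 
 * s3   s0  s1 
(> = start, * = accepting)

start=s0 accept=s3 s0-a->s0 s0-b->s1 s1-a->s2 s1-b->s1 s2-a->s3 s2-b->s1 s3-a->s0 s3-b->s1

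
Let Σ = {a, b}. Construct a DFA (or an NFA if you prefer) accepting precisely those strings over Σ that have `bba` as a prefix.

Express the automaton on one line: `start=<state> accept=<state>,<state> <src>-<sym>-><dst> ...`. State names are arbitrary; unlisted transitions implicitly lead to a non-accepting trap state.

Walk along `bba` while the input agrees: from S0 take `b` to S1, and so on. Any deviation drops to the rejecting sink S4. Once S3 is reached the prefix is confirmed and every continuation is accepted.
A 5-state machine:
        a   b  
>  S0   S4  S1 
   S1   S4  S2 
   S2   S3  S4 
 * S3   S3  S3 
   S4   S4  S4 
(> = start, * = accepting)

start=S0 accept=S3 S0-a->S4 S0-b->S1 S1-a->S4 S1-b->S2 S2-a->S3 S2-b->S4 S3-a->S3 S3-b->S3 S4-a->S4 S4-b->S4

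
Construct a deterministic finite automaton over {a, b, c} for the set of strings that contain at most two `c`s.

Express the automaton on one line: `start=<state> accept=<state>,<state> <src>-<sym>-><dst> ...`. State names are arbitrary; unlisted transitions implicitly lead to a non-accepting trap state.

Count `c`s, saturating at 3: states S0 through S2 mean 0 through 2 `c`s seen; S3 means more than 2. Each `c` increments (capped at S3); other symbols loop. Accept from {S0, S1, S2}.
With 4 states:
        a   b   c  
>* S0   S0  S0  S1 
 * S1   S1  S1  S2 
 * S2   S2  S2  S3 
   S3   S3  S3  S3 
(> = start, * = accepting)

start=S0 accept=S0,S1,S2 S0-a->S0 S0-b->S0 S0-c->S1 S1-a->S1 S1-b->S1 S1-c->S2 S2-a->S2 S2-b->S2 S2-c->S3 S3-a->S3 S3-b->S3 S3-c->S3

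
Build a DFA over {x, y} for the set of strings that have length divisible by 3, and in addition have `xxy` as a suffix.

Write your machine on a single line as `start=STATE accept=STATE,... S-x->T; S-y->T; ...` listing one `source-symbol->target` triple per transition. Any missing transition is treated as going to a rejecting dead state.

Run two small machines in parallel and take their product. The first has 3 states tracking the input length modulo 3; the second has 4 states tracking how much of the suffix `xxy` has currently been matched. A product state is a pair (one from each), accepting exactly when both do.
A 12-state machine:
          x    y  
>  q0     q1   q2 
   q1     q3   q4 
   q2     q5   q4 
   q3     q6   q7 
   q4     q8   q0 
   q5     q6   q0 
   q6     q9  q10 
 * q7     q1   q2 
   q8     q9   q2 
   q9     q3  q11 
   q10    q5   q4 
   q11    q8   q0 
(> = start, * = accepting)

start=q0; accept=q7; q0-x->q1; q0-y->q2; q1-x->q3; q1-y->q4; q2-x->q5; q2-y->q4; q3-x->q6; q3-y->q7; q4-x->q8; q4-y->q0; q5-x->q6; q5-y->q0; q6-x->q9; q6-y->q10; q7-x->q1; q7-y->q2; q8-x->q9; q8-y->q2; q9-x->q3; q9-y->q11; q10-x->q5; q10-y->q4; q11-x->q8; q11-y->q0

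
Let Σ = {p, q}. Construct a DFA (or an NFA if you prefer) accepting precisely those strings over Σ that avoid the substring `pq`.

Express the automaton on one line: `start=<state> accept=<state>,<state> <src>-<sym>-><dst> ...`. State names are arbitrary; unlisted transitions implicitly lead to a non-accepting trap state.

start=s0 accept=s0,s1 s0-p->s1 s0-q->s0 s1-p->s1 s1-q->s2 s2-p->s2 s2-q->s2

This is the complement of 'contains `pq`'. Use the same substring-matching states — s0 through s2 holding how much of `pq` has just been matched — but flip the accepting set: everything except the trap s2 accepts.
        p   q  
>* s0   s1  s0 
 * s1   s1  s2 
   s2   s2  s2 
(> = start, * = accepting)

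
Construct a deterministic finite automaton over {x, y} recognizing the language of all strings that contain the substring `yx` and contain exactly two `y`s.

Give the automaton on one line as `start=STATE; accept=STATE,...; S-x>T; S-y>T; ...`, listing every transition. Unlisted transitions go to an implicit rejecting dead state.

start=A; accept=E; A-x>A; A-y>B; B-x>C; B-y>D; C-x>C; C-y>E; D-x>E; D-y>F; E-x>E; E-y>F; F-x>F; F-y>F

Handle the two conditions separately and then intersect. The first has 3 states tracking whether and how much of `yx` has been seen; the second has 4 states tracking the count of `y`s, saturating at 3. A product state is a pair (one from each), accepting exactly when both do. Minimizing collapses redundant product states.
       x  y 
>  A   A  B 
   B   C  D 
   C   C  E 
   D   E  F 
 * E   E  F 
   F   F  F 
(> = start, * = accepting)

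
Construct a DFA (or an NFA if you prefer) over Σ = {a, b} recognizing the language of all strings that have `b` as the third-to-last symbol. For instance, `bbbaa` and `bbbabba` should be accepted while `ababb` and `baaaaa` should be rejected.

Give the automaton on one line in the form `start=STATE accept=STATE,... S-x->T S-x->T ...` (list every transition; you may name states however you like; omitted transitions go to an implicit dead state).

start=S0 accept=S11,S12,S13,S14 S0-a->S1 S0-b->S2 S1-a->S3 S1-b->S4 S2-a->S5 S2-b->S6 S3-a->S7 S3-b->S8 S4-a->S9 S4-b->S10 S5-a->S11 S5-b->S12 S6-a->S13 S6-b->S14 S7-a->S7 S7-b->S8 S8-a->S9 S8-b->S10 S9-a->S11 S9-b->S12 S10-a->S13 S10-b->S14 S11-a->S7 S11-b->S8 S12-a->S9 S12-b->S10 S13-a->S11 S13-b->S12 S14-a->S13 S14-b->S14

Because acceptance depends on a position counted from the end, the machine has to buffer the most recent 3 symbols. Make each state the string of the last up-to-3 symbols read; on input `x` shift the window left and append `x`. Accept when the buffered window has length 3 and begins with `b`.
With 15 states:
          a    b  
>  S0     S1   S2 
   S1     S3   S4 
   S2     S5   S6 
   S3     S7   S8 
   S4     S9  S10 
   S5    S11  S12 
   S6    S13  S14 
   S7     S7   S8 
   S8     S9  S10 
   S9    S11  S12 
   S10   S13  S14 
 * S11    S7   S8 
 * S12    S9  S10 
 * S13   S11  S12 
 * S14   S13  S14 
(> = start, * = accepting)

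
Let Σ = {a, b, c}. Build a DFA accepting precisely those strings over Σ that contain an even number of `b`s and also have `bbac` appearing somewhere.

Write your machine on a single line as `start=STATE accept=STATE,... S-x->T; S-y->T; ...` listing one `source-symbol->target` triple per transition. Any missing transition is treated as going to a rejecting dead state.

Handle the two conditions separately and then intersect. One (2 states) tracks the count of `b`s modulo 2; the other (5 states) tracks whether and how much of `bbac` has been seen. Each combined state is a pair, one component from each; accept when both components accept.
        a   b   c  
>  q0   q0  q1  q0 
   q1   q2  q3  q2 
   q2   q2  q4  q2 
   q3   q5  q6  q0 
   q4   q0  q6  q0 
   q5   q0  q1  q7 
   q6   q8  q3  q2 
 * q7   q7  q9  q7 
   q8   q2  q4  q9 
   q9   q9  q7  q9 
(> = start, * = accepting)

start=q0; accept=q7; q0-a->q0; q0-b->q1; q0-c->q0; q1-a->q2; q1-b->q3; q1-c->q2; q2-a->q2; q2-b->q4; q2-c->q2; q3-a->q5; q3-b->q6; q3-c->q0; q4-a->q0; q4-b->q6; q4-c->q0; q5-a->q0; q5-b->q1; q5-c->q7; q6-a->q8; q6-b->q3; q6-c->q2; q7-a->q7; q7-b->q9; q7-c->q7; q8-a->q2; q8-b->q4; q8-c->q9; q9-a->q9; q9-b->q7; q9-c->q9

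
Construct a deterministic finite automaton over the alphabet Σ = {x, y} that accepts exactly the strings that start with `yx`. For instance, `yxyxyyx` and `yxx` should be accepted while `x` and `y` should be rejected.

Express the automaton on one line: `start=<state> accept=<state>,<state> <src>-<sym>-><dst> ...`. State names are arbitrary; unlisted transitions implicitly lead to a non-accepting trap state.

start=q0 accept=q2 q0-x->q3 q0-y->q1 q1-x->q2 q1-y->q3 q2-x->q2 q2-y->q2 q3-x->q3 q3-y->q3

Check the first 2 symbols one by one: q0 through q1 record how many have matched `yx` so far; any wrong symbol goes to the dead state q3. After all 2 match we enter the accepting sink q2.
A 4-state machine:
        x   y  
>  q0   q3  q1 
   q1   q2  q3 
 * q2   q2  q2 
   q3   q3  q3 
(> = start, * = accepting)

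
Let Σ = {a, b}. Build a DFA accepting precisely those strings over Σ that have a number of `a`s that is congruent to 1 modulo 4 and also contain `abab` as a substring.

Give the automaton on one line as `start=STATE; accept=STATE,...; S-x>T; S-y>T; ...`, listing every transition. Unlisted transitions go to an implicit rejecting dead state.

Build one automaton per condition and run them in lockstep. The first has 4 states tracking the count of `a`s modulo 4; the second has 5 states tracking whether and how much of `abab` has been seen. A product state is a pair (one from each), accepting exactly when both do.
With 20 states:
          a    b  
>  S0     S1   S0 
   S1     S2   S3 
   S2     S4   S5 
   S3     S6   S7 
   S4     S8   S9 
   S5    S10  S11 
   S6     S4  S12 
   S7     S2   S7 
   S8     S1  S13 
   S9    S14  S15 
   S10    S8  S16 
   S11    S4  S11 
   S12   S16  S12 
   S13   S17   S0 
   S14    S1  S18 
   S15    S8  S15 
   S16   S18  S16 
   S17    S2  S19 
   S18   S19  S18 
 * S19   S12  S19 
(> = start, * = accepting)

start=S0; accept=S19; S0-a>S1; S0-b>S0; S1-a>S2; S1-b>S3; S2-a>S4; S2-b>S5; S3-a>S6; S3-b>S7; S4-a>S8; S4-b>S9; S5-a>S10; S5-b>S11; S6-a>S4; S6-b>S12; S7-a>S2; S7-b>S7; S8-a>S1; S8-b>S13; S9-a>S14; S9-b>S15; S10-a>S8; S10-b>S16; S11-a>S4; S11-b>S11; S12-a>S16; S12-b>S12; S13-a>S17; S13-b>S0; S14-a>S1; S14-b>S18; S15-a>S8; S15-b>S15; S16-a>S18; S16-b>S16; S17-a>S2; S17-b>S19; S18-a>S19; S18-b>S18; S19-a>S12; S19-b>S19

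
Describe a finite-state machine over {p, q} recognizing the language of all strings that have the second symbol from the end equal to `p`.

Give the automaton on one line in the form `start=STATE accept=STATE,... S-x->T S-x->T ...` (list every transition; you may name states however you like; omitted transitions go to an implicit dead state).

start=S0 accept=S3,S4 S0-p->S1 S0-q->S2 S1-p->S3 S1-q->S4 S2-p->S5 S2-q->S6 S3-p->S3 S3-q->S4 S4-p->S5 S4-q->S6 S5-p->S3 S5-q->S4 S6-p->S5 S6-q->S6

Because acceptance depends on a position counted from the end, the machine has to buffer the most recent 2 symbols. Make each state the string of the last up-to-2 symbols read; on input `x` shift the window left and append `x`. Accept when the buffered window has length 2 and begins with `p`.
A 7-state machine:
        p   q  
>  S0   S1  S2 
   S1   S3  S4 
   S2   S5  S6 
 * S3   S3  S4 
 * S4   S5  S6 
   S5   S3  S4 
   S6   S5  S6 
(> = start, * = accepting)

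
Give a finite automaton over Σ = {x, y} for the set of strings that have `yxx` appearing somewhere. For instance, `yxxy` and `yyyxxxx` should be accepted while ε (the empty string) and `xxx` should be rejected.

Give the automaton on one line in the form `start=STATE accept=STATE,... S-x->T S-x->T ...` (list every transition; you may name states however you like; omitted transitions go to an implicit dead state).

start=q0 accept=q3 q0-x->q0 q0-y->q1 q1-x->q2 q1-y->q1 q2-x->q3 q2-y->q1 q3-x->q3 q3-y->q3

Track how much of `yxx` has been matched so far: state q0 is no progress, q3 is the absorbing accept state reached once `yxx` has occurred. Intermediate states record partial matches; on a mismatch, fall back to the longest reusable overlap.
        x   y  
>  q0   q0  q1 
   q1   q2  q1 
   q2   q3  q1 
 * q3   q3  q3 
(> = start, * = accepting)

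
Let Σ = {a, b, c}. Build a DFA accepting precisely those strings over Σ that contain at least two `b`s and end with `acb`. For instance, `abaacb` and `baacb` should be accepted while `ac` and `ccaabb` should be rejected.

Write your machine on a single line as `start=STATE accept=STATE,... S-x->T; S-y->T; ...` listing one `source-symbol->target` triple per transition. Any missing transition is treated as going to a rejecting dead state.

Build one automaton per condition and run them in lockstep. The first has 4 states tracking the count of `b`s, saturating at 3; the second has 4 states tracking how much of the suffix `acb` has currently been matched. A product state is a pair (one from each), accepting exactly when both do. Minimizing collapses redundant product states.
        a   b   c  
>  S0   S0  S1  S0 
   S1   S2  S1  S1 
   S2   S2  S1  S3 
   S3   S2  S4  S1 
 * S4   S2  S1  S1 
(> = start, * = accepting)

start=S0; accept=S4; S0-a->S0; S0-b->S1; S0-c->S0; S1-a->S2; S1-b->S1; S1-c->S1; S2-a->S2; S2-b->S1; S2-c->S3; S3-a->S2; S3-b->S4; S3-c->S1; S4-a->S2; S4-b->S1; S4-c->S1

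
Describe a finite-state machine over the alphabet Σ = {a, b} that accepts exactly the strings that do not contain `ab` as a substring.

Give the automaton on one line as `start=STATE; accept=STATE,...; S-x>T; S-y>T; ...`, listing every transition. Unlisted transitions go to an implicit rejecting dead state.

start=q0; accept=q0,q1; q0-a>q1; q0-b>q0; q1-a>q1; q1-b>q2; q2-a>q2; q2-b>q2

This is the complement of 'contains `ab`'. Use the same substring-matching states — q0 through q2 holding how much of `ab` has just been matched — but flip the accepting set: everything except the trap q2 accepts.
With 3 states:
        a   b  
>* q0   q1  q0 
 * q1   q1  q2 
   q2   q2  q2 
(> = start, * = accepting)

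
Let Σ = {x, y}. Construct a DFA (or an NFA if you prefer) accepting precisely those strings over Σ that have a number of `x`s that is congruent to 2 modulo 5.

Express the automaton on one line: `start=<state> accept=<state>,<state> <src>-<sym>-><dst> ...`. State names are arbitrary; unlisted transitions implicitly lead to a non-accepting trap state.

Keep the running count of `x`s modulo 5: each `x` advances along the cycle A → B → C → D → E → A while other symbols loop. Accept at C.
5 states suffice.
       x  y 
>  A   B  A 
   B   C  B 
 * C   D  C 
   D   E  D 
   E   A  E 
(> = start, * = accepting)

start=A accept=C A-x->B A-y->A B-x->C B-y->B C-x->D C-y->C D-x->E D-y->D E-x->A E-y->E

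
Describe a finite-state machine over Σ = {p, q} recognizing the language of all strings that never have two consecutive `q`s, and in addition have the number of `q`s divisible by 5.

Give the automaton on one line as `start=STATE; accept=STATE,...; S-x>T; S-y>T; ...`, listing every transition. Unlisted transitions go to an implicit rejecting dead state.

Handle the two conditions separately and then intersect. The first has 3 states tracking partial matches of the forbidden pattern `qq`; the second has 5 states tracking the count of `q`s modulo 5. A product state is a pair (one from each), accepting exactly when both do. Equivalent product states are then merged.
With 11 states:
          p    q  
>* S0     S0   S1 
   S1     S2   S3 
   S2     S2   S4 
   S3     S3   S3 
   S4     S5   S3 
   S5     S5   S6 
   S6     S7   S3 
   S7     S7   S8 
   S8     S9   S3 
   S9     S9  S10 
 * S10    S0   S3 
(> = start, * = accepting)

start=S0; accept=S0,S10; S0-p>S0; S0-q>S1; S1-p>S2; S1-q>S3; S2-p>S2; S2-q>S4; S3-p>S3; S3-q>S3; S4-p>S5; S4-q>S3; S5-p>S5; S5-q>S6; S6-p>S7; S6-q>S3; S7-p>S7; S7-q>S8; S8-p>S9; S8-q>S3; S9-p>S9; S9-q>S10; S10-p>S0; S10-q>S3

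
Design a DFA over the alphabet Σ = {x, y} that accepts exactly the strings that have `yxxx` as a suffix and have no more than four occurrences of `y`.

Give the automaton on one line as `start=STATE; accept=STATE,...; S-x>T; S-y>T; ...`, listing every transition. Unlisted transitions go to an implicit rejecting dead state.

Handle the two conditions separately and then intersect. One (5 states) tracks how much of the suffix `yxxx` has currently been matched; the other (6 states) tracks the count of `y`s, saturating at 5. Each combined state is a pair, one component from each; accept when both components accept. Equivalent product states are then merged.
          x    y  
>  S0     S0   S1 
   S1     S2   S3 
   S2     S4   S3 
   S3     S5   S6 
   S4     S7   S3 
   S5     S8   S6 
   S6     S9  S10 
 * S7    S11   S3 
   S8    S12   S6 
   S9    S13  S10 
   S10   S14  S15 
   S11   S11   S3 
 * S12   S16   S6 
   S13   S17  S10 
   S14   S18  S15 
   S15   S15  S15 
   S16   S16   S6 
 * S17   S19  S10 
   S18   S20  S15 
   S19   S19  S10 
 * S20   S15  S15 
(> = start, * = accepting)

start=S0; accept=S7,S12,S17,S20; S0-x>S0; S0-y>S1; S1-x>S2; S1-y>S3; S2-x>S4; S2-y>S3; S3-x>S5; S3-y>S6; S4-x>S7; S4-y>S3; S5-x>S8; S5-y>S6; S6-x>S9; S6-y>S10; S7-x>S11; S7-y>S3; S8-x>S12; S8-y>S6; S9-x>S13; S9-y>S10; S10-x>S14; S10-y>S15; S11-x>S11; S11-y>S3; S12-x>S16; S12-y>S6; S13-x>S17; S13-y>S10; S14-x>S18; S14-y>S15; S15-x>S15; S15-y>S15; S16-x>S16; S16-y>S6; S17-x>S19; S17-y>S10; S18-x>S20; S18-y>S15; S19-x>S19; S19-y>S10; S20-x>S15; S20-y>S15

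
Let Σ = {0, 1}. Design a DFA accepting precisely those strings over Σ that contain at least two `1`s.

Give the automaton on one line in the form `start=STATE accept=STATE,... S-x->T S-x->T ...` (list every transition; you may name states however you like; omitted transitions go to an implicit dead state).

start=S0 accept=S2,S3 S0-0->S0 S0-1->S1 S1-0->S1 S1-1->S2 S2-0->S2 S2-1->S3 S3-0->S3 S3-1->S3

Only the number of `1`s matters, and only up to 3. Make a chain S0 → S1 → S2 → S3 advanced by each `1` (with S3 absorbing); every other symbol self-loops. The accepting set is {S2, S3}.
A 4-state machine:
        0   1  
>  S0   S0  S1 
   S1   S1  S2 
 * S2   S2  S3 
 * S3   S3  S3 
(> = start, * = accepting)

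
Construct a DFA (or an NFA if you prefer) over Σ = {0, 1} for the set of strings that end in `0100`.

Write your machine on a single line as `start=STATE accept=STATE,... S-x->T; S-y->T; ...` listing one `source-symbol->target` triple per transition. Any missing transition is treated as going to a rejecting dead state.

start=S0; accept=S4; S0-0->S1; S0-1->S0; S1-0->S1; S1-1->S2; S2-0->S3; S2-1->S0; S3-0->S4; S3-1->S2; S4-0->S1; S4-1->S2

Let each state record the length of the longest suffix of the input read so far that is also a prefix of `0100`. S1 means the last symbol is `0`; S2 means the last 2 symbols are `01`; S3 means the last 3 symbols are `010`; S4 means the last 4 symbols are `0100`. Accept only at S4, where the string currently ends in `0100`.
A 5-state machine:
        0   1  
>  S0   S1  S0 
   S1   S1  S2 
   S2   S3  S0 
   S3   S4  S2 
 * S4   S1  S2 
(> = start, * = accepting)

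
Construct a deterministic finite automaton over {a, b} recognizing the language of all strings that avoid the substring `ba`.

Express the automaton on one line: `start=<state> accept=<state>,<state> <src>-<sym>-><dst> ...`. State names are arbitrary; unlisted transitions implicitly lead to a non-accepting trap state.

Track partial matches of the forbidden pattern `ba`. State q2 is a dead state reached once `ba` has occurred; every other state accepts. q0 means no part of `ba` is currently matched.
3 states suffice.
        a   b  
>* q0   q0  q1 
 * q1   q2  q1 
   q2   q2  q2 
(> = start, * = accepting)

start=q0 accept=q0,q1 q0-a->q0 q0-b->q1 q1-a->q2 q1-b->q1 q2-a->q2 q2-b->q2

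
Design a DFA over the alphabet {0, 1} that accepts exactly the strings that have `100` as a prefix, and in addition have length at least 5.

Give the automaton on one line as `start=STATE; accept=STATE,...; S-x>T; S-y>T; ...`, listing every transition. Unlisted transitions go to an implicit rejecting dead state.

start=A; accept=G; A-0>B; A-1>C; B-0>B; B-1>B; C-0>D; C-1>B; D-0>E; D-1>B; E-0>F; E-1>F; F-0>G; F-1>G; G-0>G; G-1>G

Build one automaton per condition and run them in lockstep. One (5 states) tracks whether the input so far still matches the prefix `100`; the other (7 states) tracks the input length, saturating at 6. Each combined state is a pair, one component from each; accept when both components accept. After merging equivalent states the machine shrinks.
A 7-state machine:
       0  1 
>  A   B  C 
   B   B  B 
   C   D  B 
   D   E  B 
   E   F  F 
   F   G  G 
 * G   G  G 
(> = start, * = accepting)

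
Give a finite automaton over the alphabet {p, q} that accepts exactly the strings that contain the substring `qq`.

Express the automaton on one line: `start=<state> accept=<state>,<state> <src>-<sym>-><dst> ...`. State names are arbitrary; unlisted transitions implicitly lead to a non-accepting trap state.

States s0..s1 record the length of the longest prefix of `qq` that matches the current input suffix. Reaching s2 means `qq` has been seen, and we stay there forever. Accept from s2.
A 3-state machine:
        p   q  
>  s0   s0  s1 
   s1   s0  s2 
 * s2   s2  s2 
(> = start, * = accepting)

start=s0 accept=s2 s0-p->s0 s0-q->s1 s1-p->s0 s1-q->s2 s2-p->s2 s2-q->s2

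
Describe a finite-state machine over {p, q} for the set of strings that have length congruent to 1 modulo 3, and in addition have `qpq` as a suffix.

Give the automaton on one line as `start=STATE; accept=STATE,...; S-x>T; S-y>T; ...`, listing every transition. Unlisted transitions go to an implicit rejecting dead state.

start=s0; accept=s5; s0-p>s1; s0-q>s1; s1-p>s2; s1-q>s3; s2-p>s0; s2-q>s0; s3-p>s4; s3-q>s0; s4-p>s1; s4-q>s5; s5-p>s2; s5-q>s3

Run two small machines in parallel and take their product. The first has 3 states tracking the input length modulo 3; the second has 4 states tracking how much of the suffix `qpq` has currently been matched. A product state is a pair (one from each), accepting exactly when both do. Equivalent product states are then merged.
A 6-state machine:
        p   q  
>  s0   s1  s1 
   s1   s2  s3 
   s2   s0  s0 
   s3   s4  s0 
   s4   s1  s5 
 * s5   s2  s3 
(> = start, * = accepting)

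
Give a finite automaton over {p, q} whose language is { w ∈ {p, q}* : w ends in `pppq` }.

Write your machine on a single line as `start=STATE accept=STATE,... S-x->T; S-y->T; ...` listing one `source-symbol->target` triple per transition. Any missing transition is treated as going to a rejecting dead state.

Let each state record the length of the longest suffix of the input read so far that is also a prefix of `pppq`. s1 means the last symbol is `p`; s2 means the last 2 symbols are `pp`; s3 means the last 3 symbols are `ppp`; s4 means the last 4 symbols are `pppq`. Accept only at s4, where the string currently ends in `pppq`.
5 states suffice.
        p   q  
>  s0   s1  s0 
   s1   s2  s0 
   s2   s3  s0 
   s3   s3  s4 
 * s4   s1  s0 
(> = start, * = accepting)

start=s0; accept=s4; s0-p->s1; s0-q->s0; s1-p->s2; s1-q->s0; s2-p->s3; s2-q->s0; s3-p->s3; s3-q->s4; s4-p->s1; s4-q->s0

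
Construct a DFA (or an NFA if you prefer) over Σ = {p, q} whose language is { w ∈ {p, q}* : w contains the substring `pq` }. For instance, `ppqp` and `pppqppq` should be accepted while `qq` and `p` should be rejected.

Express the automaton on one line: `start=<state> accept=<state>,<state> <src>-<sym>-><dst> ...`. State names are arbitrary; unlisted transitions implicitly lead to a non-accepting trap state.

start=A accept=C A-p->B A-q->A B-p->B B-q->C C-p->C C-q->C

Track how much of `pq` has been matched so far: state A is no progress, C is the absorbing accept state reached once `pq` has occurred. Intermediate states record partial matches; on a mismatch, fall back to the longest reusable overlap.
       p  q 
>  A   B  A 
   B   B  C 
 * C   C  C 
(> = start, * = accepting)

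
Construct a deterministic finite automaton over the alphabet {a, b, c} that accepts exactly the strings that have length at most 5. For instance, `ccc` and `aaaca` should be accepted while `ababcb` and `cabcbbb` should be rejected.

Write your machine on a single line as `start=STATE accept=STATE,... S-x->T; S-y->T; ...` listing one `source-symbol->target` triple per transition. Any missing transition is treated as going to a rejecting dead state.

start=q0; accept=q0,q1,q2,q3,q4,q5; q0-a->q1; q0-b->q1; q0-c->q1; q1-a->q2; q1-b->q2; q1-c->q2; q2-a->q3; q2-b->q3; q2-c->q3; q3-a->q4; q3-b->q4; q3-c->q4; q4-a->q5; q4-b->q5; q4-c->q5; q5-a->q6; q5-b->q6; q5-c->q6; q6-a->q6; q6-b->q6; q6-c->q6

We only need to distinguish lengths 0, 1, …, 5, and '>5'. Chain q0 → q1 → q2 → q3 → q4 → q5 → q6 on every symbol, with q6 looping. Accepting states: {q0, q1, q2, q3, q4, q5}.
A 7-state machine:
        a   b   c  
>* q0   q1  q1  q1 
 * q1   q2  q2  q2 
 * q2   q3  q3  q3 
 * q3   q4  q4  q4 
 * q4   q5  q5  q5 
 * q5   q6  q6  q6 
   q6   q6  q6  q6 
(> = start, * = accepting)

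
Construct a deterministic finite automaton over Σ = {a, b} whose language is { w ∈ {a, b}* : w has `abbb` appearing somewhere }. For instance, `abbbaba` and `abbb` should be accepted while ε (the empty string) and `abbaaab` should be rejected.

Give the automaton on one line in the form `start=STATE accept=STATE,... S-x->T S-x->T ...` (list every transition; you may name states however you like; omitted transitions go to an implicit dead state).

States q0..q3 record the length of the longest prefix of `abbb` that matches the current input suffix. Reaching q4 means `abbb` has been seen, and we stay there forever. Accept from q4.
        a   b  
>  q0   q1  q0 
   q1   q1  q2 
   q2   q1  q3 
   q3   q1  q4 
 * q4   q4  q4 
(> = start, * = accepting)

start=q0 accept=q4 q0-a->q1 q0-b->q0 q1-a->q1 q1-b->q2 q2-a->q1 q2-b->q3 q3-a->q1 q3-b->q4 q4-a->q4 q4-b->q4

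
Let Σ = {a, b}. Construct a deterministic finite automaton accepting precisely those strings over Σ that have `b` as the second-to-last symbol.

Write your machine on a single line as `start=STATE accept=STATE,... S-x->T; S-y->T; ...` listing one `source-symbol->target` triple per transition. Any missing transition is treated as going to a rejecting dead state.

Because acceptance depends on a position counted from the end, the machine has to buffer the most recent 2 symbols. Make each state the string of the last up-to-2 symbols read; on input `x` shift the window left and append `x`. Accept when the buffered window has length 2 and begins with `b`.
7 states suffice.
        a   b  
>  q0   q1  q2 
   q1   q3  q4 
   q2   q5  q6 
   q3   q3  q4 
   q4   q5  q6 
 * q5   q3  q4 
 * q6   q5  q6 
(> = start, * = accepting)

start=q0; accept=q5,q6; q0-a->q1; q0-b->q2; q1-a->q3; q1-b->q4; q2-a->q5; q2-b->q6; q3-a->q3; q3-b->q4; q4-a->q5; q4-b->q6; q5-a->q3; q5-b->q4; q6-a->q5; q6-b->q6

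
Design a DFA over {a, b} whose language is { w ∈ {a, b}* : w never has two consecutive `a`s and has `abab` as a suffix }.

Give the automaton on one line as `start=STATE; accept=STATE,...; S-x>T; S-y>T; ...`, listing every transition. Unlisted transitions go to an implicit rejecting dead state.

start=q0; accept=q5; q0-a>q1; q0-b>q0; q1-a>q2; q1-b>q3; q2-a>q2; q2-b>q2; q3-a>q4; q3-b>q0; q4-a>q2; q4-b>q5; q5-a>q4; q5-b>q0

Handle the two conditions separately and then intersect. The first has 3 states tracking partial matches of the forbidden pattern `aa`; the second has 5 states tracking how much of the suffix `abab` has currently been matched. A product state is a pair (one from each), accepting exactly when both do. Equivalent product states are then merged.
        a   b  
>  q0   q1  q0 
   q1   q2  q3 
   q2   q2  q2 
   q3   q4  q0 
   q4   q2  q5 
 * q5   q4  q0 
(> = start, * = accepting)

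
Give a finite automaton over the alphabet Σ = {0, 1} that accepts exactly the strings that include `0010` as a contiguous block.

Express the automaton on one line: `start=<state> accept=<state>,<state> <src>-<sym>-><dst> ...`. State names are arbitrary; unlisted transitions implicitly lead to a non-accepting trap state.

start=q0 accept=q4 q0-0->q1 q0-1->q0 q1-0->q2 q1-1->q0 q2-0->q2 q2-1->q3 q3-0->q4 q3-1->q0 q4-0->q4 q4-1->q4

States q0..q3 record the length of the longest prefix of `0010` that matches the current input suffix. Reaching q4 means `0010` has been seen, and we stay there forever. Accept from q4.
        0   1  
>  q0   q1  q0 
   q1   q2  q0 
   q2   q2  q3 
   q3   q4  q0 
 * q4   q4  q4 
(> = start, * = accepting)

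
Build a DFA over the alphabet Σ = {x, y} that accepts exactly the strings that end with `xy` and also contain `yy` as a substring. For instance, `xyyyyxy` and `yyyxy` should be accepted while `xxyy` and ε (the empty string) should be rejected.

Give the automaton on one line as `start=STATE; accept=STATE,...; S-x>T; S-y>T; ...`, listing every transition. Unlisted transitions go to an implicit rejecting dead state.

start=S0; accept=S4; S0-x>S0; S0-y>S1; S1-x>S0; S1-y>S2; S2-x>S3; S2-y>S2; S3-x>S3; S3-y>S4; S4-x>S3; S4-y>S2

Handle the two conditions separately and then intersect. One (3 states) tracks how much of the suffix `xy` has currently been matched; the other (3 states) tracks whether and how much of `yy` has been seen. Each combined state is a pair, one component from each; accept when both components accept. Minimizing collapses redundant product states.
A 5-state machine:
        x   y  
>  S0   S0  S1 
   S1   S0  S2 
   S2   S3  S2 
   S3   S3  S4 
 * S4   S3  S2 
(> = start, * = accepting)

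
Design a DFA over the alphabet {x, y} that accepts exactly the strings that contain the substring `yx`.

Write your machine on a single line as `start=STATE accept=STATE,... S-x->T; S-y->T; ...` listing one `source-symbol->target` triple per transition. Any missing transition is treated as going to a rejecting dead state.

start=s0; accept=s2; s0-x->s0; s0-y->s1; s1-x->s2; s1-y->s1; s2-x->s2; s2-y->s2

Track how much of `yx` has been matched so far: state s0 is no progress, s2 is the absorbing accept state reached once `yx` has occurred. Intermediate states record partial matches; on a mismatch, fall back to the longest reusable overlap.
A 3-state machine:
        x   y  
>  s0   s0  s1 
   s1   s2  s1 
 * s2   s2  s2 
(> = start, * = accepting)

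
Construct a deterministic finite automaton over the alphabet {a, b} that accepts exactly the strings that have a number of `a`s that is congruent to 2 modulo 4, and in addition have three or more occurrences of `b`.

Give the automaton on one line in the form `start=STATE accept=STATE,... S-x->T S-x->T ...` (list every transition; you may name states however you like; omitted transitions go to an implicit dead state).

Handle the two conditions separately and then intersect. The first has 4 states tracking the count of `a`s modulo 4; the second has 5 states tracking the count of `b`s, saturating at 4. A product state is a pair (one from each), accepting exactly when both do. Minimizing collapses redundant product states.
          a    b  
>  s0     s1   s2 
   s1     s3   s4 
   s2     s4   s5 
   s3     s6   s7 
   s4     s7   s8 
   s5     s8   s9 
   s6     s0  s10 
   s7    s10  s11 
   s8    s11  s12 
   s9    s12   s9 
   s10    s2  s13 
   s11   s13  s14 
   s12   s14  s12 
   s13    s5  s15 
 * s14   s15  s14 
   s15    s9  s15 
(> = start, * = accepting)

start=s0 accept=s14 s0-a->s1 s0-b->s2 s1-a->s3 s1-b->s4 s2-a->s4 s2-b->s5 s3-a->s6 s3-b->s7 s4-a->s7 s4-b->s8 s5-a->s8 s5-b->s9 s6-a->s0 s6-b->s10 s7-a->s10 s7-b->s11 s8-a->s11 s8-b->s12 s9-a->s12 s9-b->s9 s10-a->s2 s10-b->s13 s11-a->s13 s11-b->s14 s12-a->s14 s12-b->s12 s13-a->s5 s13-b->s15 s14-a->s15 s14-b->s14 s15-a->s9 s15-b->s15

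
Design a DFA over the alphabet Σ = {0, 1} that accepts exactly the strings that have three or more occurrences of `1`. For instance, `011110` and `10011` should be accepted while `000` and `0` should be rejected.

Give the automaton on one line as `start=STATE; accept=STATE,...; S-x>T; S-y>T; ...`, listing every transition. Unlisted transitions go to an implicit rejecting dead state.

Only the number of `1`s matters, and only up to 4. Make a chain S0 → S1 → S2 → S3 → S4 advanced by each `1` (with S4 absorbing); every other symbol self-loops. The accepting set is {S3, S4}.
5 states suffice.
        0   1  
>  S0   S0  S1 
   S1   S1  S2 
   S2   S2  S3 
 * S3   S3  S4 
 * S4   S4  S4 
(> = start, * = accepting)

start=S0; accept=S3,S4; S0-0>S0; S0-1>S1; S1-0>S1; S1-1>S2; S2-0>S2; S2-1>S3; S3-0>S3; S3-1>S4; S4-0>S4; S4-1>S4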